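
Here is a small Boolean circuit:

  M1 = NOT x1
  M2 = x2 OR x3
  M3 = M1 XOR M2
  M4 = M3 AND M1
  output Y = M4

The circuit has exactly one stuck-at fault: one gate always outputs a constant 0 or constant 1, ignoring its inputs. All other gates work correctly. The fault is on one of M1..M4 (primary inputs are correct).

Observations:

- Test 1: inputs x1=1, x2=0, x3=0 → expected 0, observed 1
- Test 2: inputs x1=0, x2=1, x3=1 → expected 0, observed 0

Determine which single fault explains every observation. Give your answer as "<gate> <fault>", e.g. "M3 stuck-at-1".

Fault-free values for test 1 (x1=1, x2=0, x3=0): M1=0, M2=0, M3=0, M4=0, giving Y=0. Observed 1.
Test 1: faults giving observed 1 are {M1 stuck-at-1, M4 stuck-at-1}.
Test 2 (x1=0, x2=1, x3=1): fault-free M1=1, M2=1, M3=0, M4=0 → 0; observed 0. Eliminates M4 stuck-at-1.
Only M1 stuck-at-1 is consistent with every test.

M1 stuck-at-1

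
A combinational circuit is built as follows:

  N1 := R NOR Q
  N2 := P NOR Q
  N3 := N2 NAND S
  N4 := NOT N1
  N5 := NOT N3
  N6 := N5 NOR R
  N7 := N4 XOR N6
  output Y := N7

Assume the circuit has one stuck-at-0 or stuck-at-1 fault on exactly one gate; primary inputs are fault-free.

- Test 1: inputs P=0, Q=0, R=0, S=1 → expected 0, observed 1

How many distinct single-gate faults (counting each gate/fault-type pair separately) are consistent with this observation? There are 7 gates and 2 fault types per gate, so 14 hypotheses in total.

7

Fault-free: N1=1, N2=1, N3=0, N4=0, N5=1, N6=0, N7=0 → 0. Observed 1.
  N1 stuck-at-0: output 1 ✓
  N1 stuck-at-1: output 0 ✗
  N2 stuck-at-0: output 1 ✓
  N2 stuck-at-1: output 0 ✗
  N3 stuck-at-0: output 0 ✗
  N3 stuck-at-1: output 1 ✓
  N4 stuck-at-0: output 0 ✗
  N4 stuck-at-1: output 1 ✓
  N5 stuck-at-0: output 1 ✓
  N5 stuck-at-1: output 0 ✗
  N6 stuck-at-0: output 0 ✗
  N6 stuck-at-1: output 1 ✓
  N7 stuck-at-0: output 0 ✗
  N7 stuck-at-1: output 1 ✓
Consistent faults: {N1 stuck-at-0, N2 stuck-at-0, N3 stuck-at-1, N4 stuck-at-1, N5 stuck-at-0, N6 stuck-at-1, N7 stuck-at-1} — 7 in all.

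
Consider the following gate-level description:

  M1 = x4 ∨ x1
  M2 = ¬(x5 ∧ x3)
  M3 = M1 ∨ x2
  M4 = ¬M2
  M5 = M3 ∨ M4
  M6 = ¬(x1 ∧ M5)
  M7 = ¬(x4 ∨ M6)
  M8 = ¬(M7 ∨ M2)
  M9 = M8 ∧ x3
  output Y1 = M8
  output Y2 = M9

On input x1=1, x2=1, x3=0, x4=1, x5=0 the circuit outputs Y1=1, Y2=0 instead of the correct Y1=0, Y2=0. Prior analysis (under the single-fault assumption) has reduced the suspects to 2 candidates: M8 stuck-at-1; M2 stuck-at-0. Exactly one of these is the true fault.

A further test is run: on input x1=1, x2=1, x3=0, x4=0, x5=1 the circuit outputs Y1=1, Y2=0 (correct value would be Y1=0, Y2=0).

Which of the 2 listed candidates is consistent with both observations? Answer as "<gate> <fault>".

M8 stuck-at-1

Evaluate each candidate on input x1=1, x2=1, x3=0, x4=0, x5=1:
  M8 stuck-at-1: M1=1, M2=1, M3=1, M4=0, M5=1, M6=0, M7=1, M8=1 [stuck-at-1], M9=0 → Y1=1, Y2=0 — matches
  M2 stuck-at-0: M1=1, M2=0 [stuck-at-0], M3=1, M4=1, M5=1, M6=0, M7=1, M8=0, M9=0 → Y1=0, Y2=0 — eliminated
Only M8 stuck-at-1 reproduces the observed Y1=1, Y2=0.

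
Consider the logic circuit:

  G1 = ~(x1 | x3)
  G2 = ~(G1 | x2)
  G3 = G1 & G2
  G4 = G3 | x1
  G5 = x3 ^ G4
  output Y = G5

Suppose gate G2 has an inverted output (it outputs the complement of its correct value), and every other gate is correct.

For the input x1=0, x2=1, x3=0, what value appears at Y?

Propagate with G2 forced: G1=1, G2=1 [inverted output], G3=1, G4=1, G5=1.
So Y = 1. (Without the fault it would be 0.)

1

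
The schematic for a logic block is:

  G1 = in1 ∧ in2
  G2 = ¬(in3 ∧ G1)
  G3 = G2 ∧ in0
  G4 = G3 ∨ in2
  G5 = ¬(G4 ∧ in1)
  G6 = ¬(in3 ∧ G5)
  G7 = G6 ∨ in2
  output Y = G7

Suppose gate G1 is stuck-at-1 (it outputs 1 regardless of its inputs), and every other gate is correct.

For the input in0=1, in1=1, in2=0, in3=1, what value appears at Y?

0

Propagate with G1 forced: G1=1 [stuck-at-1], G2=0, G3=0, G4=0, G5=1, G6=0, G7=0.
So Y = 0. (Without the fault it would be 1.)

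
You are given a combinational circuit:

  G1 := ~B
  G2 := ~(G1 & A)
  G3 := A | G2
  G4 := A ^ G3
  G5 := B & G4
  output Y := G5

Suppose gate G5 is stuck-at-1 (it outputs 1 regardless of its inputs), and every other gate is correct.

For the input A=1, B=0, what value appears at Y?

Propagate with G5 forced: G1=1, G2=0, G3=1, G4=0, G5=1 [stuck-at-1].
So Y = 1. (Without the fault it would be 0.)

1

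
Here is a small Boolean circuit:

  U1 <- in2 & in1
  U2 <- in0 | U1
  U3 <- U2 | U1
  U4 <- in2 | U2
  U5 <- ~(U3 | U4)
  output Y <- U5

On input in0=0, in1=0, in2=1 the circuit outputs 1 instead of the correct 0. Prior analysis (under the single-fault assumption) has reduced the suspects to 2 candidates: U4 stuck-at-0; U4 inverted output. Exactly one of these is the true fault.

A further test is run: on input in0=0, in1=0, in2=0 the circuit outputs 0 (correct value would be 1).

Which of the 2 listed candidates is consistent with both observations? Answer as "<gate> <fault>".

U4 inverted output

Evaluate each candidate on input in0=0, in1=0, in2=0:
  U4 stuck-at-0: U1=0, U2=0, U3=0, U4=0 [stuck-at-0], U5=1 → 1 — eliminated
  U4 inverted output: U1=0, U2=0, U3=0, U4=1 [inverted output], U5=0 → 0 — matches
Only U4 inverted output reproduces the observed 0.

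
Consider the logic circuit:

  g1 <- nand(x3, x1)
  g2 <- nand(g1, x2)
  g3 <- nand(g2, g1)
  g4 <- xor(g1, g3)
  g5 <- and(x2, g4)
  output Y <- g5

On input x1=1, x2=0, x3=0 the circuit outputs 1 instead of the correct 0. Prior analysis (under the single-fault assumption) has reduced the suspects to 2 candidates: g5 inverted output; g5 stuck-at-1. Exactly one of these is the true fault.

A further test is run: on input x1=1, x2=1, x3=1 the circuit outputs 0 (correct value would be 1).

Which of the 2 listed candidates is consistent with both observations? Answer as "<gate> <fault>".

g5 inverted output

Evaluate each candidate on input x1=1, x2=1, x3=1:
  g5 inverted output: g1=0, g2=1, g3=1, g4=1, g5=0 [inverted output] → 0 — matches
  g5 stuck-at-1: g1=0, g2=1, g3=1, g4=1, g5=1 [stuck-at-1] → 1 — eliminated
Only g5 inverted output reproduces the observed 0.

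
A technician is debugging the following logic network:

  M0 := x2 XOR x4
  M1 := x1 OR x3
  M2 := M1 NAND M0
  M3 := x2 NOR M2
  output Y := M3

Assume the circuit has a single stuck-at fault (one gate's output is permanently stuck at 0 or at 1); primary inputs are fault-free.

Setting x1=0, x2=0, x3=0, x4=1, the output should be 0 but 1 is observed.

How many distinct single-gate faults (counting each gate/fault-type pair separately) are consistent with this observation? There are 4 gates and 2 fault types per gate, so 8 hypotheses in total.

Fault-free: M0=1, M1=0, M2=1, M3=0 → 0. Observed 1.
  M0 stuck-at-0: output 0 ✗
  M0 stuck-at-1: output 0 ✗
  M1 stuck-at-0: output 0 ✗
  M1 stuck-at-1: output 1 ✓
  M2 stuck-at-0: output 1 ✓
  M2 stuck-at-1: output 0 ✗
  M3 stuck-at-0: output 0 ✗
  M3 stuck-at-1: output 1 ✓
Consistent faults: {M1 stuck-at-1, M2 stuck-at-0, M3 stuck-at-1} — 3 in all.

3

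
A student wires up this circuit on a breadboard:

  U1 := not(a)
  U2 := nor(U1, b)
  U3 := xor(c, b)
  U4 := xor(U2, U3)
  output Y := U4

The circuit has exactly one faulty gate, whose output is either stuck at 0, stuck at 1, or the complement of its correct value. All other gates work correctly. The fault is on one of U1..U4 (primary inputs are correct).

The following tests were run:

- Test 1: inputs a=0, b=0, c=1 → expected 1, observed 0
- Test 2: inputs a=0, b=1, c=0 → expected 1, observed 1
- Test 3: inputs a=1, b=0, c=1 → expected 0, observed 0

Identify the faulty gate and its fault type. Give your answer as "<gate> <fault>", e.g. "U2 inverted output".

Fault-free values for test 1 (a=0, b=0, c=1): U1=1, U2=0, U3=1, U4=1, giving Y=1. Observed 0.
Test 1: faults giving observed 0 are {U1 stuck-at-0, U1 inverted output, U2 stuck-at-1, U2 inverted output, U3 stuck-at-0, U3 inverted output, U4 stuck-at-0, U4 inverted output}.
Test 2 (a=0, b=1, c=0): fault-free U1=1, U2=0, U3=1, U4=1 → 1; observed 1. Eliminates U2 stuck-at-1, U2 inverted output, U3 stuck-at-0, U3 inverted output, U4 stuck-at-0, U4 inverted output.
Test 3 (a=1, b=0, c=1): fault-free U1=0, U2=1, U3=1, U4=0 → 0; observed 0. Eliminates U1 inverted output.
Only U1 stuck-at-0 is consistent with every test.

U1 stuck-at-0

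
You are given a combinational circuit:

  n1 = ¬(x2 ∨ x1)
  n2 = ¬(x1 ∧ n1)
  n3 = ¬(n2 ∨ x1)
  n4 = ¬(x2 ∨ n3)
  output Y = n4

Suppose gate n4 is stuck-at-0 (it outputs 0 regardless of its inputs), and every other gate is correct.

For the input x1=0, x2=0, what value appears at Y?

Propagate with n4 forced: n1=1, n2=1, n3=0, n4=0 [stuck-at-0].
So Y = 0. (Without the fault it would be 1.)

0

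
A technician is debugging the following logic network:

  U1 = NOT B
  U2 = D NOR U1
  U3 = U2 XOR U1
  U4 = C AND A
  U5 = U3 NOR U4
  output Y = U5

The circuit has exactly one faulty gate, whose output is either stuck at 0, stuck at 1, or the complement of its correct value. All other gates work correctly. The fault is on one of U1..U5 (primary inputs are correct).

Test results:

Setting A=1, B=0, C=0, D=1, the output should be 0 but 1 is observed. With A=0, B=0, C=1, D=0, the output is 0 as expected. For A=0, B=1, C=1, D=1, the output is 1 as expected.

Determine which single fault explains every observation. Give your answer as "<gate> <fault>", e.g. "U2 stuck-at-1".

Fault-free values for test 1 (A=1, B=0, C=0, D=1): U1=1, U2=0, U3=1, U4=0, U5=0, giving Y=0. Observed 1.
Test 1: faults giving observed 1 are {U1 stuck-at-0, U1 inverted output, U2 stuck-at-1, U2 inverted output, U3 stuck-at-0, U3 inverted output, U5 stuck-at-1, U5 inverted output}.
Test 2 (A=0, B=0, C=1, D=0): fault-free U1=1, U2=0, U3=1, U4=0, U5=0 → 0; observed 0. Eliminates U2 stuck-at-1, U2 inverted output, U3 stuck-at-0, U3 inverted output, U5 stuck-at-1, U5 inverted output.
Test 3 (A=0, B=1, C=1, D=1): fault-free U1=0, U2=0, U3=0, U4=0, U5=1 → 1; observed 1. Eliminates U1 inverted output.
Only U1 stuck-at-0 is consistent with every test.

U1 stuck-at-0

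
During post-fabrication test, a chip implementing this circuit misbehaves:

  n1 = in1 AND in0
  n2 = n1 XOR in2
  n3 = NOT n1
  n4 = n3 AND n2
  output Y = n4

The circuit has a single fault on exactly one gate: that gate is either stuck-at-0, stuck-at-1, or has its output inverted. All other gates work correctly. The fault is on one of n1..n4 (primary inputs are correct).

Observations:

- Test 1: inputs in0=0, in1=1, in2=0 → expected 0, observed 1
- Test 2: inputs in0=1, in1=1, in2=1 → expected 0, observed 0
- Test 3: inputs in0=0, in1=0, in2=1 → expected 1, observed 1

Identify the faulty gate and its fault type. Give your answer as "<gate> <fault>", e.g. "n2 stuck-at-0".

Fault-free values for test 1 (in0=0, in1=1, in2=0): n1=0, n2=0, n3=1, n4=0, giving Y=0. Observed 1.
Test 1: faults giving observed 1 are {n2 stuck-at-1, n2 inverted output, n4 stuck-at-1, n4 inverted output}.
Test 2 (in0=1, in1=1, in2=1): fault-free n1=1, n2=0, n3=0, n4=0 → 0; observed 0. Eliminates n4 stuck-at-1, n4 inverted output.
Test 3 (in0=0, in1=0, in2=1): fault-free n1=0, n2=1, n3=1, n4=1 → 1; observed 1. Eliminates n2 inverted output.
Only n2 stuck-at-1 is consistent with every test.

n2 stuck-at-1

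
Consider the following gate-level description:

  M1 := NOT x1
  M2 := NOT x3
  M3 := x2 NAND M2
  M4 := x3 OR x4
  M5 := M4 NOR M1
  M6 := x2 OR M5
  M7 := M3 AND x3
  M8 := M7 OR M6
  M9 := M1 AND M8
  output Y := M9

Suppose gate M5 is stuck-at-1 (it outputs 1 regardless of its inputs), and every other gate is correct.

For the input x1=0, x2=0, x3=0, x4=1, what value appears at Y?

1

Propagate with M5 forced: M1=1, M2=1, M3=1, M4=1, M5=1 [stuck-at-1], M6=1, M7=0, M8=1, M9=1.
So Y = 1. (Without the fault it would be 0.)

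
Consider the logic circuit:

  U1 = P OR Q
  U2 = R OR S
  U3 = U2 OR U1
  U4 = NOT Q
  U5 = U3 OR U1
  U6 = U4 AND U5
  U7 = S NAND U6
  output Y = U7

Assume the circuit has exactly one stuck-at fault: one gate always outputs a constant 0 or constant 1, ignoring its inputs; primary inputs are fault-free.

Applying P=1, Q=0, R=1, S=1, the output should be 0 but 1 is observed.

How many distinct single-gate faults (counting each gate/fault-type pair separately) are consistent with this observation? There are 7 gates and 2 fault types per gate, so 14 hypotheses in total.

4

Fault-free: U1=1, U2=1, U3=1, U4=1, U5=1, U6=1, U7=0 → 0. Observed 1.
  U1 stuck-at-0: output 0 ✗
  U1 stuck-at-1: output 0 ✗
  U2 stuck-at-0: output 0 ✗
  U2 stuck-at-1: output 0 ✗
  U3 stuck-at-0: output 0 ✗
  U3 stuck-at-1: output 0 ✗
  U4 stuck-at-0: output 1 ✓
  U4 stuck-at-1: output 0 ✗
  U5 stuck-at-0: output 1 ✓
  U5 stuck-at-1: output 0 ✗
  U6 stuck-at-0: output 1 ✓
  U6 stuck-at-1: output 0 ✗
  U7 stuck-at-0: output 0 ✗
  U7 stuck-at-1: output 1 ✓
Consistent faults: {U4 stuck-at-0, U5 stuck-at-0, U6 stuck-at-0, U7 stuck-at-1} — 4 in all.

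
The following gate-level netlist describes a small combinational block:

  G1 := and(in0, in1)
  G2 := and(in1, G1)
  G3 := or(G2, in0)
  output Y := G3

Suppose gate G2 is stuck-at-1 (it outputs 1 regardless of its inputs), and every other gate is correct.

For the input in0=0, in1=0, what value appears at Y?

Propagate with G2 forced: G1=0, G2=1 [stuck-at-1], G3=1.
So Y = 1. (Without the fault it would be 0.)

1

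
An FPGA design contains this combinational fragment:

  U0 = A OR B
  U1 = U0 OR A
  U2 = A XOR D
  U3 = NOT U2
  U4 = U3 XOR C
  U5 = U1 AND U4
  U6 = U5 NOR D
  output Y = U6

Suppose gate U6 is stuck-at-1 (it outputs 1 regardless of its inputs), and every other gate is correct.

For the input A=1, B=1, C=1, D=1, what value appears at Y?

Propagate with U6 forced: U0=1, U1=1, U2=0, U3=1, U4=0, U5=0, U6=1 [stuck-at-1].
So Y = 1. (Without the fault it would be 0.)

1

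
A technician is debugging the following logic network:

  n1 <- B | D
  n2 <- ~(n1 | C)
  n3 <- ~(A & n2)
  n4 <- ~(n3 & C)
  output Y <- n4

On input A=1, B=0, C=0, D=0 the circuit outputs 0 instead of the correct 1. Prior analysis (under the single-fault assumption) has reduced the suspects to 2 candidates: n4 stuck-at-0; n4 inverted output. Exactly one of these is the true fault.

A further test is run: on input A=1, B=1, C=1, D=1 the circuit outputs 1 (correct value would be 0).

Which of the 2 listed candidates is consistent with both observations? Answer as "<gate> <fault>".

Evaluate each candidate on input A=1, B=1, C=1, D=1:
  n4 stuck-at-0: n1=1, n2=0, n3=1, n4=0 [stuck-at-0] → 0 — eliminated
  n4 inverted output: n1=1, n2=0, n3=1, n4=1 [inverted output] → 1 — matches
Only n4 inverted output reproduces the observed 1.

n4 inverted output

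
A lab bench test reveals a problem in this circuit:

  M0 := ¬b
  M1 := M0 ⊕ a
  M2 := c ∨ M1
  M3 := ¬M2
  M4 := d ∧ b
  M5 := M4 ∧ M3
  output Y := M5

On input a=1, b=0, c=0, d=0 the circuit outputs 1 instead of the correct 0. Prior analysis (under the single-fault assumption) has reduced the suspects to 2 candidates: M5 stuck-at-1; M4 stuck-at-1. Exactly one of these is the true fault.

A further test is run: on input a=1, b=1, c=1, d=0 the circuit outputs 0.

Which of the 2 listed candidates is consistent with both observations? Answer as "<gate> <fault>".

M4 stuck-at-1

Evaluate each candidate on input a=1, b=1, c=1, d=0:
  M5 stuck-at-1: M0=0, M1=1, M2=1, M3=0, M4=0, M5=1 [stuck-at-1] → 1 — eliminated
  M4 stuck-at-1: M0=0, M1=1, M2=1, M3=0, M4=1 [stuck-at-1], M5=0 → 0 — matches
Only M4 stuck-at-1 reproduces the observed 0.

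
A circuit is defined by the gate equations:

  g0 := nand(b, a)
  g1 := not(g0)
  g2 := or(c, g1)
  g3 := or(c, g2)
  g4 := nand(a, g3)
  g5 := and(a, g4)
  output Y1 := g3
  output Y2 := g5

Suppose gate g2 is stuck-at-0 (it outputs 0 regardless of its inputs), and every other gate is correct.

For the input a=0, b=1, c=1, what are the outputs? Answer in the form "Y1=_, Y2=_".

Propagate with g2 forced: g0=1, g1=0, g2=0 [stuck-at-0], g3=1, g4=1, g5=0.
So the outputs are Y1=1, Y2=0. (Same as the fault-free value — the fault is masked on this input.)

Y1=1, Y2=0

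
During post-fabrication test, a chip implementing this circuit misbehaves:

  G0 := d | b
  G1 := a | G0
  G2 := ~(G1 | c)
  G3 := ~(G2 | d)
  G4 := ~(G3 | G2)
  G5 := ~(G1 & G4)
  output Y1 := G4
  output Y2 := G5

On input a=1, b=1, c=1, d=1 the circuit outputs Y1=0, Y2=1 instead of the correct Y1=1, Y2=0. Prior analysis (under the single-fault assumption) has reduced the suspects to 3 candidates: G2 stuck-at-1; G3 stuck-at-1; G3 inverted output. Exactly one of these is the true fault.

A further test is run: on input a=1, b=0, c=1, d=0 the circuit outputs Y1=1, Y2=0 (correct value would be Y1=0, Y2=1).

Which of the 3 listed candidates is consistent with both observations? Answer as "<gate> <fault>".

G3 inverted output

Evaluate each candidate on input a=1, b=0, c=1, d=0:
  G2 stuck-at-1: G0=0, G1=1, G2=1 [stuck-at-1], G3=0, G4=0, G5=1 → Y1=0, Y2=1 — eliminated
  G3 stuck-at-1: G0=0, G1=1, G2=0, G3=1 [stuck-at-1], G4=0, G5=1 → Y1=0, Y2=1 — eliminated
  G3 inverted output: G0=0, G1=1, G2=0, G3=0 [inverted output], G4=1, G5=0 → Y1=1, Y2=0 — matches
Only G3 inverted output reproduces the observed Y1=1, Y2=0.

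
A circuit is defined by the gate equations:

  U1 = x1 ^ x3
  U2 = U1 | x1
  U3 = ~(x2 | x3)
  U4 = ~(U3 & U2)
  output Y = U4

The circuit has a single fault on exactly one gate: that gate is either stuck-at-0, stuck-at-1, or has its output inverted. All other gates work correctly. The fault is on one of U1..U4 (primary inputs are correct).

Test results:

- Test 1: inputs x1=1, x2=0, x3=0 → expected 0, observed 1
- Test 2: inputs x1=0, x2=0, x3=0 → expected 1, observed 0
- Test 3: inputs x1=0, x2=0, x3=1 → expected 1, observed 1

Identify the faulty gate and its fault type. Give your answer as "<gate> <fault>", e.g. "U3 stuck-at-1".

U2 inverted output

Fault-free values for test 1 (x1=1, x2=0, x3=0): U1=1, U2=1, U3=1, U4=0, giving Y=0. Observed 1.
Test 1: faults giving observed 1 are {U2 stuck-at-0, U2 inverted output, U3 stuck-at-0, U3 inverted output, U4 stuck-at-1, U4 inverted output}.
Test 2 (x1=0, x2=0, x3=0): fault-free U1=0, U2=0, U3=1, U4=1 → 1; observed 0. Eliminates U2 stuck-at-0, U3 stuck-at-0, U3 inverted output, U4 stuck-at-1.
Test 3 (x1=0, x2=0, x3=1): fault-free U1=1, U2=1, U3=0, U4=1 → 1; observed 1. Eliminates U4 inverted output.
Only U2 inverted output is consistent with every test.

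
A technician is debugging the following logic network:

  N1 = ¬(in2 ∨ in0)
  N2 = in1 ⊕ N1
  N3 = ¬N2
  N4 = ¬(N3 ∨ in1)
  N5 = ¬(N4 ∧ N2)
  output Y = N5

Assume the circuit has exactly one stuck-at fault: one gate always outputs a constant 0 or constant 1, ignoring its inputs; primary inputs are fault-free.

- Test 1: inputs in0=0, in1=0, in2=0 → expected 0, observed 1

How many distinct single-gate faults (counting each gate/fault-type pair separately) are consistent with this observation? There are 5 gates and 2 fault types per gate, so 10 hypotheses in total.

Fault-free: N1=1, N2=1, N3=0, N4=1, N5=0 → 0. Observed 1.
  N1 stuck-at-0: output 1 ✓
  N1 stuck-at-1: output 0 ✗
  N2 stuck-at-0: output 1 ✓
  N2 stuck-at-1: output 0 ✗
  N3 stuck-at-0: output 0 ✗
  N3 stuck-at-1: output 1 ✓
  N4 stuck-at-0: output 1 ✓
  N4 stuck-at-1: output 0 ✗
  N5 stuck-at-0: output 0 ✗
  N5 stuck-at-1: output 1 ✓
Consistent faults: {N1 stuck-at-0, N2 stuck-at-0, N3 stuck-at-1, N4 stuck-at-0, N5 stuck-at-1} — 5 in all.

5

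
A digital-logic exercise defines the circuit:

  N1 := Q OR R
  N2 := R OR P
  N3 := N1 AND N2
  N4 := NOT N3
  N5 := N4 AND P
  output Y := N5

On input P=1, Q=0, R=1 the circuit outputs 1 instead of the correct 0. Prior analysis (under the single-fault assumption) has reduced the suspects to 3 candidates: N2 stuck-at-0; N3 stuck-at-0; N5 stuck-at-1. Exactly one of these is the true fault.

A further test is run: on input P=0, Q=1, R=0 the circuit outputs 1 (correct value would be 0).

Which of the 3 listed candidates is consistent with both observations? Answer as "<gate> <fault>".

Evaluate each candidate on input P=0, Q=1, R=0:
  N2 stuck-at-0: N1=1, N2=0 [stuck-at-0], N3=0, N4=1, N5=0 → 0 — eliminated
  N3 stuck-at-0: N1=1, N2=0, N3=0 [stuck-at-0], N4=1, N5=0 → 0 — eliminated
  N5 stuck-at-1: N1=1, N2=0, N3=0, N4=1, N5=1 [stuck-at-1] → 1 — matches
Only N5 stuck-at-1 reproduces the observed 1.

N5 stuck-at-1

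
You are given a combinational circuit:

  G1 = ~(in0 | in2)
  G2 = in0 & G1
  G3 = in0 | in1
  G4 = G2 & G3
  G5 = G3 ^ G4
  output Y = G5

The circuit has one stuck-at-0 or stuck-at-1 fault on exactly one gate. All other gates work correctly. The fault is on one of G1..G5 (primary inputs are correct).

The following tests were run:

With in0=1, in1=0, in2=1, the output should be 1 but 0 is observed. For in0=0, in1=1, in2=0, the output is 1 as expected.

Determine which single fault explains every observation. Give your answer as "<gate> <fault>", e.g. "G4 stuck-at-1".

Fault-free values for test 1 (in0=1, in1=0, in2=1): G1=0, G2=0, G3=1, G4=0, G5=1, giving Y=1. Observed 0.
Test 1: faults giving observed 0 are {G1 stuck-at-1, G2 stuck-at-1, G3 stuck-at-0, G4 stuck-at-1, G5 stuck-at-0}.
Test 2 (in0=0, in1=1, in2=0): fault-free G1=1, G2=0, G3=1, G4=0, G5=1 → 1; observed 1. Eliminates G2 stuck-at-1, G3 stuck-at-0, G4 stuck-at-1, G5 stuck-at-0.
Only G1 stuck-at-1 is consistent with every test.

G1 stuck-at-1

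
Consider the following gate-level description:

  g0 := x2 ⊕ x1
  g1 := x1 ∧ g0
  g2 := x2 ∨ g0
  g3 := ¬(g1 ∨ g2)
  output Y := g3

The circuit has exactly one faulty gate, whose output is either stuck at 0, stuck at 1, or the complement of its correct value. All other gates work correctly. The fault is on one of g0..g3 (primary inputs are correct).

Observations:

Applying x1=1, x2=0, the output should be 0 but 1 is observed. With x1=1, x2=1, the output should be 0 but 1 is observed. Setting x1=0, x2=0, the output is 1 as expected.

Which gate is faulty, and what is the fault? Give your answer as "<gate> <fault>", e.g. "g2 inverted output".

Fault-free values for test 1 (x1=1, x2=0): g0=1, g1=1, g2=1, g3=0, giving Y=0. Observed 1.
Test 1: faults giving observed 1 are {g0 stuck-at-0, g0 inverted output, g3 stuck-at-1, g3 inverted output}.
Test 2 (x1=1, x2=1): fault-free g0=0, g1=0, g2=1, g3=0 → 0; observed 1. Eliminates g0 stuck-at-0, g0 inverted output.
Test 3 (x1=0, x2=0): fault-free g0=0, g1=0, g2=0, g3=1 → 1; observed 1. Eliminates g3 inverted output.
Only g3 stuck-at-1 is consistent with every test.

g3 stuck-at-1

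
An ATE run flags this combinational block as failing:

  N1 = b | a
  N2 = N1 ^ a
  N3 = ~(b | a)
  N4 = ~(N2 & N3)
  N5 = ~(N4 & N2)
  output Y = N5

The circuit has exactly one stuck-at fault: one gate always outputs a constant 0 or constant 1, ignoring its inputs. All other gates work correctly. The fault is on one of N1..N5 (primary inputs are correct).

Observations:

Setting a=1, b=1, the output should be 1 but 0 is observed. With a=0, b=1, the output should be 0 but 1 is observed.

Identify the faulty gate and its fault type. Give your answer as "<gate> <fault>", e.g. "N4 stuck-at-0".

Fault-free values for test 1 (a=1, b=1): N1=1, N2=0, N3=0, N4=1, N5=1, giving Y=1. Observed 0.
Test 1: faults giving observed 0 are {N1 stuck-at-0, N2 stuck-at-1, N5 stuck-at-0}.
Test 2 (a=0, b=1): fault-free N1=1, N2=1, N3=0, N4=1, N5=0 → 0; observed 1. Eliminates N2 stuck-at-1, N5 stuck-at-0.
Only N1 stuck-at-0 is consistent with every test.

N1 stuck-at-0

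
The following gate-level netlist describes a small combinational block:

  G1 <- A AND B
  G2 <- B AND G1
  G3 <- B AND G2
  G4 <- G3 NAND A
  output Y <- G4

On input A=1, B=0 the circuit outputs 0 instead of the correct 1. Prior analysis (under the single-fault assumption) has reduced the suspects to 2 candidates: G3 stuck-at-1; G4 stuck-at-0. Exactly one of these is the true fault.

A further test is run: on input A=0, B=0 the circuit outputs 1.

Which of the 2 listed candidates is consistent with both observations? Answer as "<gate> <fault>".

Evaluate each candidate on input A=0, B=0:
  G3 stuck-at-1: G1=0, G2=0, G3=1 [stuck-at-1], G4=1 → 1 — matches
  G4 stuck-at-0: G1=0, G2=0, G3=0, G4=0 [stuck-at-0] → 0 — eliminated
Only G3 stuck-at-1 reproduces the observed 1.

G3 stuck-at-1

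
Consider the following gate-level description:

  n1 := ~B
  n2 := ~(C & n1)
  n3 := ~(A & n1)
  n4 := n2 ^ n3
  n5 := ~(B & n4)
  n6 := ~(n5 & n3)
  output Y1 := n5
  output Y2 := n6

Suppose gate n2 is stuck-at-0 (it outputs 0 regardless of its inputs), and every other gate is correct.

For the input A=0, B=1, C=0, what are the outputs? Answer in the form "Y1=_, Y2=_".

Propagate with n2 forced: n1=0, n2=0 [stuck-at-0], n3=1, n4=1, n5=0, n6=1.
So the outputs are Y1=0, Y2=1. (Without the fault they would be Y1=1, Y2=0.)

Y1=0, Y2=1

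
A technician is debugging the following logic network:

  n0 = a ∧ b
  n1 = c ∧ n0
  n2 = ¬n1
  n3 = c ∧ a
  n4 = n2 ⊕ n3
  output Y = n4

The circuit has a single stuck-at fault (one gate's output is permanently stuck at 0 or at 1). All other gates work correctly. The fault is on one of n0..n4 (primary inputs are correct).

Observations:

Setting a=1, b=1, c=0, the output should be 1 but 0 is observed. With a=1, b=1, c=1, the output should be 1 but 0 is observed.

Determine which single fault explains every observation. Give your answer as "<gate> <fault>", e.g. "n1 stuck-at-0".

n4 stuck-at-0

Fault-free values for test 1 (a=1, b=1, c=0): n0=1, n1=0, n2=1, n3=0, n4=1, giving Y=1. Observed 0.
Test 1: faults giving observed 0 are {n1 stuck-at-1, n2 stuck-at-0, n3 stuck-at-1, n4 stuck-at-0}.
Test 2 (a=1, b=1, c=1): fault-free n0=1, n1=1, n2=0, n3=1, n4=1 → 1; observed 0. Eliminates n1 stuck-at-1, n2 stuck-at-0, n3 stuck-at-1.
Only n4 stuck-at-0 is consistent with every test.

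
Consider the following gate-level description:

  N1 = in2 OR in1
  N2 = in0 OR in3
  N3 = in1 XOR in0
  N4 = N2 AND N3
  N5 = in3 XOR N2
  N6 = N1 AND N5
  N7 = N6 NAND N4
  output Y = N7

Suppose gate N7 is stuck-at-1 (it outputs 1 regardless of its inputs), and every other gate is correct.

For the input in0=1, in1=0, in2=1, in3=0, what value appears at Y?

1

Propagate with N7 forced: N1=1, N2=1, N3=1, N4=1, N5=1, N6=1, N7=1 [stuck-at-1].
So Y = 1. (Without the fault it would be 0.)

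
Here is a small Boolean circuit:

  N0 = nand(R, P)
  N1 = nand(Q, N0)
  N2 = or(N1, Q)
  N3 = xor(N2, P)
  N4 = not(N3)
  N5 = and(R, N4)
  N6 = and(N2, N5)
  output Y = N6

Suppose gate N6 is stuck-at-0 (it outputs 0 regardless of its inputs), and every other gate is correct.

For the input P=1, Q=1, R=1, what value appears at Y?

0

Propagate with N6 forced: N0=0, N1=1, N2=1, N3=0, N4=1, N5=1, N6=0 [stuck-at-0].
So Y = 0. (Without the fault it would be 1.)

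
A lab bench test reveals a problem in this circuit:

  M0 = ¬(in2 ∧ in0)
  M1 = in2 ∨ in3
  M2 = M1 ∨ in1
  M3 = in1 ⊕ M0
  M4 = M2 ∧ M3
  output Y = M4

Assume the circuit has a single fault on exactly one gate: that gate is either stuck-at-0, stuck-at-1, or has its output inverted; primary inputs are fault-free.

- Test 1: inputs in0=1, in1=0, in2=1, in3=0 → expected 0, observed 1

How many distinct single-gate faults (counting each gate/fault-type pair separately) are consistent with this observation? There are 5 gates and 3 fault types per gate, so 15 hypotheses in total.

6

Fault-free: M0=0, M1=1, M2=1, M3=0, M4=0 → 0. Observed 1.
  M0: stuck-at-1, inverted output ✓; others ✗
  M1: none of the 3 fault types match ✗
  M2: none of the 3 fault types match ✗
  M3: stuck-at-1, inverted output ✓; others ✗
  M4: stuck-at-1, inverted output ✓; others ✗
Consistent faults: {M0 stuck-at-1, M0 inverted output, M3 stuck-at-1, M3 inverted output, M4 stuck-at-1, M4 inverted output} — 6 in all.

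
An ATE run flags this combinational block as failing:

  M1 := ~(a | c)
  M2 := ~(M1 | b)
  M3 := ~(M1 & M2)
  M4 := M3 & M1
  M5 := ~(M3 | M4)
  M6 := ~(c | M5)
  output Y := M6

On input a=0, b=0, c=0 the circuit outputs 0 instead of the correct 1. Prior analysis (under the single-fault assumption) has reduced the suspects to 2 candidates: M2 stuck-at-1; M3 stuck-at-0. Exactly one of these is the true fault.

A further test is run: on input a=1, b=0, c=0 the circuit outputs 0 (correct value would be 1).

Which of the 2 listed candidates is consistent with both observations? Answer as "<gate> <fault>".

M3 stuck-at-0

Evaluate each candidate on input a=1, b=0, c=0:
  M2 stuck-at-1: M1=0, M2=1 [stuck-at-1], M3=1, M4=0, M5=0, M6=1 → 1 — eliminated
  M3 stuck-at-0: M1=0, M2=1, M3=0 [stuck-at-0], M4=0, M5=1, M6=0 → 0 — matches
Only M3 stuck-at-0 reproduces the observed 0.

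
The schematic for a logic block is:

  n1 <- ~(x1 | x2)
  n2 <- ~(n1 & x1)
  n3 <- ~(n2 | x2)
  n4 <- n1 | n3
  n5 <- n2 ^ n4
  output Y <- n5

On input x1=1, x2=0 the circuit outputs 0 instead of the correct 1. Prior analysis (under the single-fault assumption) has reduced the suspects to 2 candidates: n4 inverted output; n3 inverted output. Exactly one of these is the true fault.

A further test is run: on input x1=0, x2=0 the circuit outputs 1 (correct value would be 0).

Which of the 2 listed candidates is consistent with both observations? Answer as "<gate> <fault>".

Evaluate each candidate on input x1=0, x2=0:
  n4 inverted output: n1=1, n2=1, n3=0, n4=0 [inverted output], n5=1 → 1 — matches
  n3 inverted output: n1=1, n2=1, n3=1 [inverted output], n4=1, n5=0 → 0 — eliminated
Only n4 inverted output reproduces the observed 1.

n4 inverted output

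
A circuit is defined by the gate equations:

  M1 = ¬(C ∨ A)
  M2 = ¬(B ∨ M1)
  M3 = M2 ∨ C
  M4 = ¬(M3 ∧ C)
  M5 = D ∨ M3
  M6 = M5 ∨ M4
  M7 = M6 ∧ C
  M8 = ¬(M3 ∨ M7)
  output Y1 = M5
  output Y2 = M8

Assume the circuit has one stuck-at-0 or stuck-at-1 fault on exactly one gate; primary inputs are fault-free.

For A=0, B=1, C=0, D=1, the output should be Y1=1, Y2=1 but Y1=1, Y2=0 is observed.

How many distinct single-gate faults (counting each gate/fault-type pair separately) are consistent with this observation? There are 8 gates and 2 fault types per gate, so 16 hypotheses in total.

Fault-free: M1=1, M2=0, M3=0, M4=1, M5=1, M6=1, M7=0, M8=1 → Y1=1, Y2=1. Observed Y1=1, Y2=0.
  M1: none of the 2 fault types match ✗
  M2: stuck-at-1 ✓; others ✗
  M3: stuck-at-1 ✓; others ✗
  M4: none of the 2 fault types match ✗
  M5: none of the 2 fault types match ✗
  M6: none of the 2 fault types match ✗
  M7: stuck-at-1 ✓; others ✗
  M8: stuck-at-0 ✓; others ✗
Consistent faults: {M2 stuck-at-1, M3 stuck-at-1, M7 stuck-at-1, M8 stuck-at-0} — 4 in all.

4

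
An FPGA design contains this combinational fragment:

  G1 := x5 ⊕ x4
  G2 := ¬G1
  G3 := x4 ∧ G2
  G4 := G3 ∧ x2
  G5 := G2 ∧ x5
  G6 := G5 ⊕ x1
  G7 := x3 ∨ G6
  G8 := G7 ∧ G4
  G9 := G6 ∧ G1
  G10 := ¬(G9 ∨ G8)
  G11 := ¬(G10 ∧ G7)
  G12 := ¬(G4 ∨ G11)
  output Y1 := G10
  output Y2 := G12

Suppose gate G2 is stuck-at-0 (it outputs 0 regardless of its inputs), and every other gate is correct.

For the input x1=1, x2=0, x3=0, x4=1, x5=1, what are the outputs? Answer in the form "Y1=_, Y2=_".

Propagate with G2 forced: G1=0, G2=0 [stuck-at-0], G3=0, G4=0, G5=0, G6=1, G7=1, G8=0, G9=0, G10=1, G11=0, G12=1.
So the outputs are Y1=1, Y2=1. (Without the fault they would be Y1=1, Y2=0.)

Y1=1, Y2=1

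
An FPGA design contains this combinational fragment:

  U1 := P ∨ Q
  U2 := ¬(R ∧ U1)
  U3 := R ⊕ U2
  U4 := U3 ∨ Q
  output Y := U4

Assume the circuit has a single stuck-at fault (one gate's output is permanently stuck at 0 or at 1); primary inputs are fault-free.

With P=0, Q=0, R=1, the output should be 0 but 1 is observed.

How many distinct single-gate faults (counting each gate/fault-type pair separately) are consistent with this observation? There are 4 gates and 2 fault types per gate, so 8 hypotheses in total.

4

Fault-free: U1=0, U2=1, U3=0, U4=0 → 0. Observed 1.
  U1 stuck-at-0: output 0 ✗
  U1 stuck-at-1: output 1 ✓
  U2 stuck-at-0: output 1 ✓
  U2 stuck-at-1: output 0 ✗
  U3 stuck-at-0: output 0 ✗
  U3 stuck-at-1: output 1 ✓
  U4 stuck-at-0: output 0 ✗
  U4 stuck-at-1: output 1 ✓
Consistent faults: {U1 stuck-at-1, U2 stuck-at-0, U3 stuck-at-1, U4 stuck-at-1} — 4 in all.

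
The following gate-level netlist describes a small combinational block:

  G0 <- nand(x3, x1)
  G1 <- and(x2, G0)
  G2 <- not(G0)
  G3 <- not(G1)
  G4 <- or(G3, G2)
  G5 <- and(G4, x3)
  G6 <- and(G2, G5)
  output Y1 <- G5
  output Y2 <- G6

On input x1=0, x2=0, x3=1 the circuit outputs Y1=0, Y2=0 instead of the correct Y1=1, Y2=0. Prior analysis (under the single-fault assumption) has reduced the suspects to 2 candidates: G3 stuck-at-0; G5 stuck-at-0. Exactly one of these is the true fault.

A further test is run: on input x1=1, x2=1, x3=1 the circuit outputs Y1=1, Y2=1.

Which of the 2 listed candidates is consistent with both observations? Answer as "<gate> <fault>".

G3 stuck-at-0

Evaluate each candidate on input x1=1, x2=1, x3=1:
  G3 stuck-at-0: G0=0, G1=0, G2=1, G3=0 [stuck-at-0], G4=1, G5=1, G6=1 → Y1=1, Y2=1 — matches
  G5 stuck-at-0: G0=0, G1=0, G2=1, G3=1, G4=1, G5=0 [stuck-at-0], G6=0 → Y1=0, Y2=0 — eliminated
Only G3 stuck-at-0 reproduces the observed Y1=1, Y2=1.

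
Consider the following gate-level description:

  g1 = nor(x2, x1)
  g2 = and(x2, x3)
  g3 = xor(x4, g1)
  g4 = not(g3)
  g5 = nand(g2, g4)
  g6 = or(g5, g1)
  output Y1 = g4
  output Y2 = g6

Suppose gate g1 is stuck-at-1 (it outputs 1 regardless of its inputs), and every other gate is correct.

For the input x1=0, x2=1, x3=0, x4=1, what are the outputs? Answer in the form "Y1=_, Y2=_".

Propagate with g1 forced: g1=1 [stuck-at-1], g2=0, g3=0, g4=1, g5=1, g6=1.
So the outputs are Y1=1, Y2=1. (Without the fault they would be Y1=0, Y2=1.)

Y1=1, Y2=1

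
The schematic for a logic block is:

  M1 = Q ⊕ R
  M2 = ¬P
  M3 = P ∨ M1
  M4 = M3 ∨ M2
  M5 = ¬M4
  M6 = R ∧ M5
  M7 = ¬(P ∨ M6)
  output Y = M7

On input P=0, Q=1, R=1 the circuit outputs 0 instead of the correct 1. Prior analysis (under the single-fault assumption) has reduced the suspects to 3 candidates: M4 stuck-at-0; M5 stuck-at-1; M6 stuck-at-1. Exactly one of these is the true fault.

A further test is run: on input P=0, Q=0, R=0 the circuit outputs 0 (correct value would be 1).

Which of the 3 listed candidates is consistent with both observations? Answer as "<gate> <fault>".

M6 stuck-at-1

Evaluate each candidate on input P=0, Q=0, R=0:
  M4 stuck-at-0: M1=0, M2=1, M3=0, M4=0 [stuck-at-0], M5=1, M6=0, M7=1 → 1 — eliminated
  M5 stuck-at-1: M1=0, M2=1, M3=0, M4=1, M5=1 [stuck-at-1], M6=0, M7=1 → 1 — eliminated
  M6 stuck-at-1: M1=0, M2=1, M3=0, M4=1, M5=0, M6=1 [stuck-at-1], M7=0 → 0 — matches
Only M6 stuck-at-1 reproduces the observed 0.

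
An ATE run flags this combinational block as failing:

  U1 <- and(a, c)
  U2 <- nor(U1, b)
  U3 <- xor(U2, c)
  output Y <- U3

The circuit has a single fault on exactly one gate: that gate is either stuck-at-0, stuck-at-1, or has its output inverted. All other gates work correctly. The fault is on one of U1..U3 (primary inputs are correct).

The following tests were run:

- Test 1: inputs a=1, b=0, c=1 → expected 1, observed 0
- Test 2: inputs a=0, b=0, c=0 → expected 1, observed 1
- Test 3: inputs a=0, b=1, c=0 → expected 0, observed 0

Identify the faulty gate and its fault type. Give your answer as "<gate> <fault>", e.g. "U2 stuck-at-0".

U1 stuck-at-0

Fault-free values for test 1 (a=1, b=0, c=1): U1=1, U2=0, U3=1, giving Y=1. Observed 0.
Test 1: faults giving observed 0 are {U1 stuck-at-0, U1 inverted output, U2 stuck-at-1, U2 inverted output, U3 stuck-at-0, U3 inverted output}.
Test 2 (a=0, b=0, c=0): fault-free U1=0, U2=1, U3=1 → 1; observed 1. Eliminates U1 inverted output, U2 inverted output, U3 stuck-at-0, U3 inverted output.
Test 3 (a=0, b=1, c=0): fault-free U1=0, U2=0, U3=0 → 0; observed 0. Eliminates U2 stuck-at-1.
Only U1 stuck-at-0 is consistent with every test.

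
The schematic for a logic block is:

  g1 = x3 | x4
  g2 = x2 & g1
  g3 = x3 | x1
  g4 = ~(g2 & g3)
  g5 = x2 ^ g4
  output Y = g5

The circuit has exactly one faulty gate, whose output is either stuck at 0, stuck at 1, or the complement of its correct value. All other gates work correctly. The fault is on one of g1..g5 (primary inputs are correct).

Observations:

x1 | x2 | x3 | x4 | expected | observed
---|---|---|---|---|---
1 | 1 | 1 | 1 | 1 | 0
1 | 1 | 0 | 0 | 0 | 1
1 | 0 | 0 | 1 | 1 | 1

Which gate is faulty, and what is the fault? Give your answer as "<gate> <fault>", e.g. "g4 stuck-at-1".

Fault-free values for test 1 (x1=1, x2=1, x3=1, x4=1): g1=1, g2=1, g3=1, g4=0, g5=1, giving Y=1. Observed 0.
Test 1: faults giving observed 0 are {g1 stuck-at-0, g1 inverted output, g2 stuck-at-0, g2 inverted output, g3 stuck-at-0, g3 inverted output, g4 stuck-at-1, g4 inverted output, g5 stuck-at-0, g5 inverted output}.
Test 2 (x1=1, x2=1, x3=0, x4=0): fault-free g1=0, g2=0, g3=1, g4=1, g5=0 → 0; observed 1. Eliminates g1 stuck-at-0, g2 stuck-at-0, g3 stuck-at-0, g3 inverted output, g4 stuck-at-1, g5 stuck-at-0.
Test 3 (x1=1, x2=0, x3=0, x4=1): fault-free g1=1, g2=0, g3=1, g4=1, g5=1 → 1; observed 1. Eliminates g2 inverted output, g4 inverted output, g5 inverted output.
Only g1 inverted output is consistent with every test.

g1 inverted output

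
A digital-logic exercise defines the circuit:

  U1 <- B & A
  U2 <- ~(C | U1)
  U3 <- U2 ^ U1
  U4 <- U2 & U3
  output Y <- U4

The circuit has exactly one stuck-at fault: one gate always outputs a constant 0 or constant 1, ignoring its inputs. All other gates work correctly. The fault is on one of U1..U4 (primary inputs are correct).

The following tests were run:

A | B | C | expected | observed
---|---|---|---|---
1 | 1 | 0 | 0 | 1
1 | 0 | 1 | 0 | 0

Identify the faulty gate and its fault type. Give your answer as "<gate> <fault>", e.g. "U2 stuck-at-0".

U1 stuck-at-0

Fault-free values for test 1 (A=1, B=1, C=0): U1=1, U2=0, U3=1, U4=0, giving Y=0. Observed 1.
Test 1: faults giving observed 1 are {U1 stuck-at-0, U4 stuck-at-1}.
Test 2 (A=1, B=0, C=1): fault-free U1=0, U2=0, U3=0, U4=0 → 0; observed 0. Eliminates U4 stuck-at-1.
Only U1 stuck-at-0 is consistent with every test.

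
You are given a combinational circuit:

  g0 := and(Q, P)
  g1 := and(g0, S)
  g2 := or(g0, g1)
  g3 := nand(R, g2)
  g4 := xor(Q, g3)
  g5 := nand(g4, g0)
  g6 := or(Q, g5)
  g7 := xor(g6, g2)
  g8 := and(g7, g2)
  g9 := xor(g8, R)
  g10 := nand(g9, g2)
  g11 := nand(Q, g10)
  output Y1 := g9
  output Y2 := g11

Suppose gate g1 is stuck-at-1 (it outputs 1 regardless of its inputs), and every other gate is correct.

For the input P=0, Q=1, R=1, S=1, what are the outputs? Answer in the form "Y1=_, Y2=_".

Propagate with g1 forced: g0=0, g1=1 [stuck-at-1], g2=1, g3=0, g4=1, g5=1, g6=1, g7=0, g8=0, g9=1, g10=0, g11=1.
So the outputs are Y1=1, Y2=1. (Without the fault they would be Y1=1, Y2=0.)

Y1=1, Y2=1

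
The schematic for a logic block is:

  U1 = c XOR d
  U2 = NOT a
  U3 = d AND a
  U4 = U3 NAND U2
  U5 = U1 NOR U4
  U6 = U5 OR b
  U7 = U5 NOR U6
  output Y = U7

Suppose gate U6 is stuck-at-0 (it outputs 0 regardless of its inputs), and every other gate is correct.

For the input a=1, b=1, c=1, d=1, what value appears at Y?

Propagate with U6 forced: U1=0, U2=0, U3=1, U4=1, U5=0, U6=0 [stuck-at-0], U7=1.
So Y = 1. (Without the fault it would be 0.)

1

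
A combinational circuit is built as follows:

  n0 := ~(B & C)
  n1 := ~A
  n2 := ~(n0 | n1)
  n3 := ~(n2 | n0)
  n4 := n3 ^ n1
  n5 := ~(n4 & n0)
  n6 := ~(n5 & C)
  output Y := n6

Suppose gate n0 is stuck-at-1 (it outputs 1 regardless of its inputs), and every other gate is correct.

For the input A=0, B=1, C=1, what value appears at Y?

1

Propagate with n0 forced: n0=1 [stuck-at-1], n1=1, n2=0, n3=0, n4=1, n5=0, n6=1.
So Y = 1. (Without the fault it would be 0.)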